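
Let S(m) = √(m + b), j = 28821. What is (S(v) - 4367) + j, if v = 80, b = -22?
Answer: 24454 + √58 ≈ 24462.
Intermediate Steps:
S(m) = √(-22 + m) (S(m) = √(m - 22) = √(-22 + m))
(S(v) - 4367) + j = (√(-22 + 80) - 4367) + 28821 = (√58 - 4367) + 28821 = (-4367 + √58) + 28821 = 24454 + √58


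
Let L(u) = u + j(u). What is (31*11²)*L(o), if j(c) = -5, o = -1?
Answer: -22506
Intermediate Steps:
L(u) = -5 + u (L(u) = u - 5 = -5 + u)
(31*11²)*L(o) = (31*11²)*(-5 - 1) = (31*121)*(-6) = 3751*(-6) = -22506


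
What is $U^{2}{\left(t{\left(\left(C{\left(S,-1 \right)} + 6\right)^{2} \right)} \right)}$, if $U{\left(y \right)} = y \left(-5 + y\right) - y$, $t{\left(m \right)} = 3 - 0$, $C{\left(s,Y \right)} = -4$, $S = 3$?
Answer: $81$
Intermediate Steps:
$t{\left(m \right)} = 3$ ($t{\left(m \right)} = 3 + 0 = 3$)
$U{\left(y \right)} = - y + y \left(-5 + y\right)$
$U^{2}{\left(t{\left(\left(C{\left(S,-1 \right)} + 6\right)^{2} \right)} \right)} = \left(3 \left(-6 + 3\right)\right)^{2} = \left(3 \left(-3\right)\right)^{2} = \left(-9\right)^{2} = 81$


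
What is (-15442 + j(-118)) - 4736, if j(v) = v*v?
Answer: -6254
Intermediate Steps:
j(v) = v²
(-15442 + j(-118)) - 4736 = (-15442 + (-118)²) - 4736 = (-15442 + 13924) - 4736 = -1518 - 4736 = -6254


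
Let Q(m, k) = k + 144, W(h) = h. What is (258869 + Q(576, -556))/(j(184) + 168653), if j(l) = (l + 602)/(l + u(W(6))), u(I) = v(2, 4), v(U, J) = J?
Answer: 24294958/15853775 ≈ 1.5324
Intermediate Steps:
u(I) = 4
Q(m, k) = 144 + k
j(l) = (602 + l)/(4 + l) (j(l) = (l + 602)/(l + 4) = (602 + l)/(4 + l))
(258869 + Q(576, -556))/(j(184) + 168653) = (258869 + (144 - 556))/((602 + 184)/(4 + 184) + 168653) = (258869 - 412)/(786/188 + 168653) = 258457/((1/188)*786 + 168653) = 258457/(393/94 + 168653) = 258457/(15853775/94) = 258457*(94/15853775) = 24294958/15853775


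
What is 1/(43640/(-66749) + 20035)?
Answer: 66749/1337272575 ≈ 4.9914e-5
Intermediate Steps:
1/(43640/(-66749) + 20035) = 1/(43640*(-1/66749) + 20035) = 1/(-43640/66749 + 20035) = 1/(1337272575/66749) = 66749/1337272575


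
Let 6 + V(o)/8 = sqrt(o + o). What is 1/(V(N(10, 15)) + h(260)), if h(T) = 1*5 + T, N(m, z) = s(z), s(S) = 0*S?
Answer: 1/217 ≈ 0.0046083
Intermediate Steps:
s(S) = 0
N(m, z) = 0
V(o) = -48 + 8*sqrt(2)*sqrt(o) (V(o) = -48 + 8*sqrt(o + o) = -48 + 8*sqrt(2*o) = -48 + 8*(sqrt(2)*sqrt(o)) = -48 + 8*sqrt(2)*sqrt(o))
h(T) = 5 + T
1/(V(N(10, 15)) + h(260)) = 1/((-48 + 8*sqrt(2)*sqrt(0)) + (5 + 260)) = 1/((-48 + 8*sqrt(2)*0) + 265) = 1/((-48 + 0) + 265) = 1/(-48 + 265) = 1/217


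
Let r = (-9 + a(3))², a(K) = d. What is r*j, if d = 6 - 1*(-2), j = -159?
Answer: -159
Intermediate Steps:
d = 8 (d = 6 + 2 = 8)
a(K) = 8
r = 1 (r = (-9 + 8)² = (-1)² = 1)
r*j = 1*(-159) = -159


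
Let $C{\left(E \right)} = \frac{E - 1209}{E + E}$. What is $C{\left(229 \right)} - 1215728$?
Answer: $- \frac{278402202}{229} \approx -1.2157 \cdot 10^{6}$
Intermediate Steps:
$C{\left(E \right)} = \frac{-1209 + E}{2 E}$
$C{\left(229 \right)} - 1215728 = \frac{-1209 + 229}{2 \cdot 229} - 1215728 = \frac{1}{2} \cdot \frac{1}{229} \left(-980\right) - 1215728 = - \frac{490}{229} - 1215728 = - \frac{278402202}{229}$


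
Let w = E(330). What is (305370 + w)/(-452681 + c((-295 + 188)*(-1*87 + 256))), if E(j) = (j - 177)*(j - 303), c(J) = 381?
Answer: -309501/452300 ≈ -0.68428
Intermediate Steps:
E(j) = (-303 + j)*(-177 + j) (E(j) = (-177 + j)*(-303 + j) = (-303 + j)*(-177 + j))
w = 4131 (w = 53631 + 330² - 480*330 = 53631 + 108900 - 158400 = 4131)
(305370 + w)/(-452681 + c((-295 + 188)*(-1*87 + 256))) = (305370 + 4131)/(-452681 + 381) = 309501/(-452300) = 309501*(-1/452300) = -309501/452300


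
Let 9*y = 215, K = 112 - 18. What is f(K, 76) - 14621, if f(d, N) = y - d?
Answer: -132220/9 ≈ -14691.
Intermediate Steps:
K = 94
y = 215/9 (y = (1/9)*215 = 215/9 ≈ 23.889)
f(d, N) = 215/9 - d
f(K, 76) - 14621 = (215/9 - 1*94) - 14621 = (215/9 - 94) - 14621 = -631/9 - 14621 = -132220/9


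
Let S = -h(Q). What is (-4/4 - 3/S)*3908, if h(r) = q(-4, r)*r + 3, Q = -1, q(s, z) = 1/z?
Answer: -977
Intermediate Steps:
h(r) = 4 (h(r) = r/r + 3 = 1 + 3 = 4)
S = -4 (S = -1*4 = -4)
(-4/4 - 3/S)*3908 = (-4/4 - 3/(-4))*3908 = (-4*1/4 - 3*(-1/4))*3908 = (-1 + 3/4)*3908 = -1/4*3908 = -977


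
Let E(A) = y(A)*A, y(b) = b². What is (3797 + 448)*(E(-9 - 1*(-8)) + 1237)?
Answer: 5246820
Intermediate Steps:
E(A) = A³ (E(A) = A²*A = A³)
(3797 + 448)*(E(-9 - 1*(-8)) + 1237) = (3797 + 448)*((-9 - 1*(-8))³ + 1237) = 4245*((-9 + 8)³ + 1237) = 4245*((-1)³ + 1237) = 4245*(-1 + 1237) = 4245*1236 = 5246820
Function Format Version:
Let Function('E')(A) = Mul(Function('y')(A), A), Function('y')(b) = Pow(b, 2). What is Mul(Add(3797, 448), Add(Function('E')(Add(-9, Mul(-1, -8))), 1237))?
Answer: 5246820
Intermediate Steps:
Function('E')(A) = Pow(A, 3) (Function('E')(A) = Mul(Pow(A, 2), A) = Pow(A, 3))
Mul(Add(3797, 448), Add(Function('E')(Add(-9, Mul(-1, -8))), 1237)) = Mul(Add(3797, 448), Add(Pow(Add(-9, Mul(-1, -8)), 3), 1237)) = Mul(4245, Add(Pow(Add(-9, 8), 3), 1237)) = Mul(4245, Add(Pow(-1, 3), 1237)) = Mul(4245, Add(-1, 1237)) = Mul(4245, 1236) = 5246820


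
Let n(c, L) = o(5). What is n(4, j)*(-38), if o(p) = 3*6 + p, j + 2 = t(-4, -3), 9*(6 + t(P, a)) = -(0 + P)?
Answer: -874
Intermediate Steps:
t(P, a) = -6 - P/9 (t(P, a) = -6 + (-(0 + P))/9 = -6 + (-P)/9 = -6 - P/9)
j = -68/9 (j = -2 + (-6 - ⅑*(-4)) = -2 + (-6 + 4/9) = -2 - 50/9 = -68/9 ≈ -7.5556)
o(p) = 18 + p
n(c, L) = 23 (n(c, L) = 18 + 5 = 23)
n(4, j)*(-38) = 23*(-38) = -874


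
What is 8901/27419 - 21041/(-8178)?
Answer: 649715557/224232582 ≈ 2.8975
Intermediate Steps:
8901/27419 - 21041/(-8178) = 8901*(1/27419) - 21041*(-1/8178) = 8901/27419 + 21041/8178 = 649715557/224232582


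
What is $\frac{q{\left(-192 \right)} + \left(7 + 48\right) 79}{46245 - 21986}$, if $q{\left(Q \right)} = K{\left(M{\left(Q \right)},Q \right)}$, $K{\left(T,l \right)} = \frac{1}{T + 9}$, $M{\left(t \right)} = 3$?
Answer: $\frac{52141}{291108} \approx 0.17911$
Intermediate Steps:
$K{\left(T,l \right)} = \frac{1}{9 + T}$
$q{\left(Q \right)} = \frac{1}{12}$ ($q{\left(Q \right)} = \frac{1}{9 + 3} = \frac{1}{12}$)
$\frac{q{\left(-192 \right)} + \left(7 + 48\right) 79}{46245 - 21986} = \frac{\frac{1}{12} + \left(7 + 48\right) 79}{46245 - 21986} = \frac{\frac{1}{12} + 55 \cdot 79}{24259} = \left(\frac{1}{12} + 4345\right) \frac{1}{24259} = \frac{52141}{12} \cdot \frac{1}{24259} = \frac{52141}{291108}$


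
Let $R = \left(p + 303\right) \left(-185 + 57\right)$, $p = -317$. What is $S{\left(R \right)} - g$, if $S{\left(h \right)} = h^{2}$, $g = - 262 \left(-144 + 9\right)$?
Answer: $3175894$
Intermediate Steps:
$R = 1792$ ($R = \left(-317 + 303\right) \left(-185 + 57\right) = \left(-14\right) \left(-128\right) = 1792$)
$g = 35370$ ($g = \left(-262\right) \left(-135\right) = 35370$)
$S{\left(R \right)} - g = 1792^{2} - 35370 = 3211264 - 35370 = 3175894$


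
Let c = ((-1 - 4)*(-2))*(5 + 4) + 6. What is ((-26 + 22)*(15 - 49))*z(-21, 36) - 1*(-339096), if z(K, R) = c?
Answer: 352152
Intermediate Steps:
c = 96 (c = -5*(-2)*9 + 6 = 10*9 + 6 = 90 + 6 = 96)
z(K, R) = 96
((-26 + 22)*(15 - 49))*z(-21, 36) - 1*(-339096) = ((-26 + 22)*(15 - 49))*96 - 1*(-339096) = -4*(-34)*96 + 339096 = 136*96 + 339096 = 13056 + 339096 = 352152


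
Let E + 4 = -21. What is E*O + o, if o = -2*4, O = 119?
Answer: -2983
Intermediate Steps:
E = -25 (E = -4 - 21 = -25)
o = -8
E*O + o = -25*119 - 8 = -2975 - 8 = -2983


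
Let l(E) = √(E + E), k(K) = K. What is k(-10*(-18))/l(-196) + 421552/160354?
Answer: 210776/80177 - 45*I*√2/7 ≈ 2.6289 - 9.0914*I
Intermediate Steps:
l(E) = √2*√E (l(E) = √(2*E) = √2*√E)
k(-10*(-18))/l(-196) + 421552/160354 = (-10*(-18))/((√2*√(-196))) + 421552/160354 = 180/((√2*(14*I))) + 421552*(1/160354) = 180/((14*I*√2)) + 210776/80177 = 180*(-I*√2/28) + 210776/80177 = -45*I*√2/7 + 210776/80177 = 210776/80177 - 45*I*√2/7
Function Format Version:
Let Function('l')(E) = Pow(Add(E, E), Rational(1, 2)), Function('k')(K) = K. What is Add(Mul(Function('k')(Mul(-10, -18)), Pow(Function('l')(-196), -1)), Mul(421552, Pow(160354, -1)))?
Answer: Add(Rational(210776, 80177), Mul(Rational(-45, 7), I, Pow(2, Rational(1, 2)))) ≈ Add(2.6289, Mul(-9.0914, I))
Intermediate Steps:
Function('l')(E) = Mul(Pow(2, Rational(1, 2)), Pow(E, Rational(1, 2))) (Function('l')(E) = Pow(Mul(2, E), Rational(1, 2)) = Mul(Pow(2, Rational(1, 2)), Pow(E, Rational(1, 2))))
Add(Mul(Function('k')(Mul(-10, -18)), Pow(Function('l')(-196), -1)), Mul(421552, Pow(160354, -1))) = Add(Mul(Mul(-10, -18), Pow(Mul(Pow(2, Rational(1, 2)), Pow(-196, Rational(1, 2))), -1)), Mul(421552, Pow(160354, -1))) = Add(Mul(180, Pow(Mul(Pow(2, Rational(1, 2)), Mul(14, I)), -1)), Mul(421552, Rational(1, 160354))) = Add(Mul(180, Pow(Mul(14, I, Pow(2, Rational(1, 2))), -1)), Rational(210776, 80177)) = Add(Mul(180, Mul(Rational(-1, 28), I, Pow(2, Rational(1, 2)))), Rational(210776, 80177)) = Add(Mul(Rational(-45, 7), I, Pow(2, Rational(1, 2))), Rational(210776, 80177)) = Add(Rational(210776, 80177), Mul(Rational(-45, 7), I, Pow(2, Rational(1, 2))))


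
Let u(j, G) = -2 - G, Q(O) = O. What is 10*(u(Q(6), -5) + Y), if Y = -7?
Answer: -40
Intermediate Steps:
10*(u(Q(6), -5) + Y) = 10*((-2 - 1*(-5)) - 7) = 10*((-2 + 5) - 7) = 10*(3 - 7) = 10*(-4) = -40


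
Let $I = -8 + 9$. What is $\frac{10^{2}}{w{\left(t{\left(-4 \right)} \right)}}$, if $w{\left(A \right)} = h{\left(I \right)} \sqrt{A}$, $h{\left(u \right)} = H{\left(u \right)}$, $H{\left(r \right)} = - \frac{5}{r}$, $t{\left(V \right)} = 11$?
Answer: $- \frac{20 \sqrt{11}}{11} \approx -6.0302$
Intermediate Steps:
$I = 1$
$h{\left(u \right)} = - \frac{5}{u}$
$w{\left(A \right)} = - 5 \sqrt{A}$ ($w{\left(A \right)} = - \frac{5}{1} \sqrt{A} = \left(-5\right) 1 \sqrt{A} = - 5 \sqrt{A}$)
$\frac{10^{2}}{w{\left(t{\left(-4 \right)} \right)}} = \frac{10^{2}}{\left(-5\right) \sqrt{11}} = 100 \left(- \frac{\sqrt{11}}{55}\right) = - \frac{20 \sqrt{11}}{11}$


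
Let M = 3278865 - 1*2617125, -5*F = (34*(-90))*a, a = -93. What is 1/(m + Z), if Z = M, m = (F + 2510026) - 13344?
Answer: 1/3101506 ≈ 3.2242e-7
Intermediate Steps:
F = -56916 (F = -34*(-90)*(-93)/5 = -(-612)*(-93) = -1/5*284580 = -56916)
m = 2439766 (m = (-56916 + 2510026) - 13344 = 2453110 - 13344 = 2439766)
M = 661740 (M = 3278865 - 2617125 = 661740)
Z = 661740
1/(m + Z) = 1/(2439766 + 661740) = 1/3101506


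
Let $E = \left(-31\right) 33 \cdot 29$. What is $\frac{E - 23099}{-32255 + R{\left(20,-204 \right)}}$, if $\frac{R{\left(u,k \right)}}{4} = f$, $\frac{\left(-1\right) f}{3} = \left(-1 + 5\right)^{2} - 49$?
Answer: $\frac{52766}{31859} \approx 1.6562$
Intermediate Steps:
$E = -29667$ ($E = \left(-1023\right) 29 = -29667$)
$f = 99$ ($f = - 3 \left(\left(-1 + 5\right)^{2} - 49\right) = - 3 \left(4^{2} - 49\right) = - 3 \left(16 - 49\right) = \left(-3\right) \left(-33\right) = 99$)
$R{\left(u,k \right)} = 396$ ($R{\left(u,k \right)} = 4 \cdot 99 = 396$)
$\frac{E - 23099}{-32255 + R{\left(20,-204 \right)}} = \frac{-29667 - 23099}{-32255 + 396} = - \frac{52766}{-31859} = \left(-52766\right) \left(- \frac{1}{31859}\right) = \frac{52766}{31859}$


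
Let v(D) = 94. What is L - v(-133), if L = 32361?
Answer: 32267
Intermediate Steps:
L - v(-133) = 32361 - 1*94 = 32361 - 94 = 32267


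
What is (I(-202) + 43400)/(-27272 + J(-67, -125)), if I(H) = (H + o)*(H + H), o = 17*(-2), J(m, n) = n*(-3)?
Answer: -138744/26897 ≈ -5.1583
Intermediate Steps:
J(m, n) = -3*n
o = -34
I(H) = 2*H*(-34 + H) (I(H) = (H - 34)*(H + H) = (-34 + H)*(2*H) = 2*H*(-34 + H))
(I(-202) + 43400)/(-27272 + J(-67, -125)) = (2*(-202)*(-34 - 202) + 43400)/(-27272 - 3*(-125)) = (2*(-202)*(-236) + 43400)/(-27272 + 375) = (95344 + 43400)/(-26897) = 138744*(-1/26897) = -138744/26897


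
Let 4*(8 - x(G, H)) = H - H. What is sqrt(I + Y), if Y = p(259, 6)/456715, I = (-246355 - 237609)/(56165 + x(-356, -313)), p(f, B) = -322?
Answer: I*sqrt(684831897575856770)/281923645 ≈ 2.9354*I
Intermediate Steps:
x(G, H) = 8 (x(G, H) = 8 - (H - H)/4 = 8 - 1/4*0 = 8 + 0 = 8)
I = -37228/4321 (I = (-246355 - 237609)/(56165 + 8) = -483964/56173 = -483964*1/56173 = -37228/4321 ≈ -8.6156)
Y = -46/65245 (Y = -322/456715 = -322*1/456715 = -46/65245 ≈ -0.00070503)
sqrt(I + Y) = sqrt(-37228/4321 - 46/65245) = sqrt(-2429139626/281923645) = I*sqrt(684831897575856770)/281923645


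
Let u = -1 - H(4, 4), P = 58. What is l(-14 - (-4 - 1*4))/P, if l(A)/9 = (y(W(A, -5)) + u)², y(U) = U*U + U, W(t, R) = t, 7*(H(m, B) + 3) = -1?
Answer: 455625/2842 ≈ 160.32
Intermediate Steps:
H(m, B) = -22/7 (H(m, B) = -3 + (⅐)*(-1) = -3 - ⅐ = -22/7)
y(U) = U + U² (y(U) = U² + U = U + U²)
u = 15/7 (u = -1 - 1*(-22/7) = -1 + 22/7 = 15/7 ≈ 2.1429)
l(A) = 9*(15/7 + A*(1 + A))² (l(A) = 9*(A*(1 + A) + 15/7)² = 9*(15/7 + A*(1 + A))²)
l(-14 - (-4 - 1*4))/P = (9*(15 + 7*(-14 - (-4 - 1*4))*(1 + (-14 - (-4 - 1*4))))²/49)/58 = (9*(15 + 7*(-14 - (-4 - 4))*(1 + (-14 - (-4 - 4))))²/49)*(1/58) = (9*(15 + 7*(-14 - 1*(-8))*(1 + (-14 - 1*(-8))))²/49)*(1/58) = (9*(15 + 7*(-14 + 8)*(1 + (-14 + 8)))²/49)*(1/58) = (9*(15 + 7*(-6)*(1 - 6))²/49)*(1/58) = (9*(15 + 7*(-6)*(-5))²/49)*(1/58) = (9*(15 + 210)²/49)*(1/58) = ((9/49)*225²)*(1/58) = ((9/49)*50625)*(1/58) = (455625/49)*(1/58) = 455625/2842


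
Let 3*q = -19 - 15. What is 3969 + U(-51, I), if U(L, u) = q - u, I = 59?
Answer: 11696/3 ≈ 3898.7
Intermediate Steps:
q = -34/3 (q = (-19 - 15)/3 = (1/3)*(-34) = -34/3 ≈ -11.333)
U(L, u) = -34/3 - u
3969 + U(-51, I) = 3969 + (-34/3 - 1*59) = 3969 + (-34/3 - 59) = 3969 - 211/3 = 11696/3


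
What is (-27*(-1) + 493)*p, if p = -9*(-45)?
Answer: 210600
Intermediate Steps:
p = 405
(-27*(-1) + 493)*p = (-27*(-1) + 493)*405 = (27 + 493)*405 = 520*405 = 210600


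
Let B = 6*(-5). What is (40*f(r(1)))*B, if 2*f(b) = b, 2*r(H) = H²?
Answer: -300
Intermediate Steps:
r(H) = H²/2
B = -30
f(b) = b/2
(40*f(r(1)))*B = (40*(((½)*1²)/2))*(-30) = (40*(((½)*1)/2))*(-30) = (40*((½)*(½)))*(-30) = (40*(¼))*(-30) = 10*(-30) = -300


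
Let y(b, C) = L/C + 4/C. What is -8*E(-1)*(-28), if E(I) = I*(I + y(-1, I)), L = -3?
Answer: 448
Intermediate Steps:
y(b, C) = 1/C (y(b, C) = -3/C + 4/C = 1/C)
E(I) = I*(I + 1/I)
-8*E(-1)*(-28) = -8*(1 + (-1)²)*(-28) = -8*(1 + 1)*(-28) = -8*2*(-28) = -16*(-28) = 448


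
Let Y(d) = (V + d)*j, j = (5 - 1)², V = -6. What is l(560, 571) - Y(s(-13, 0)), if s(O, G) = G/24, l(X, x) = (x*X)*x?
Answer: 182583056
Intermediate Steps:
l(X, x) = X*x² (l(X, x) = (X*x)*x = X*x²)
j = 16 (j = 4² = 16)
s(O, G) = G/24 (s(O, G) = G*(1/24) = G/24)
Y(d) = -96 + 16*d (Y(d) = (-6 + d)*16 = -96 + 16*d)
l(560, 571) - Y(s(-13, 0)) = 560*571² - (-96 + 16*((1/24)*0)) = 560*326041 - (-96 + 16*0) = 182582960 - (-96 + 0) = 182582960 - 1*(-96) = 182582960 + 96 = 182583056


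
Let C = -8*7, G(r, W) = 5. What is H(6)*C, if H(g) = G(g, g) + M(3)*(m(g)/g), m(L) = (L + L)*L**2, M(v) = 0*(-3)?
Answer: -280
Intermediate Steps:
M(v) = 0
m(L) = 2*L**3 (m(L) = (2*L)*L**2 = 2*L**3)
C = -56
H(g) = 5 (H(g) = 5 + 0*((2*g**3)/g) = 5 + 0*(2*g**2) = 5 + 0 = 5)
H(6)*C = 5*(-56) = -280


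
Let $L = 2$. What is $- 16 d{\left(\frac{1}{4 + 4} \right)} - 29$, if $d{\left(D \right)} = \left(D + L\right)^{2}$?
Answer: $- \frac{405}{4} \approx -101.25$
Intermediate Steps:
$d{\left(D \right)} = \left(2 + D\right)^{2}$ ($d{\left(D \right)} = \left(D + 2\right)^{2} = \left(2 + D\right)^{2}$)
$- 16 d{\left(\frac{1}{4 + 4} \right)} - 29 = - 16 \left(2 + \frac{1}{4 + 4}\right)^{2} - 29 = - 16 \left(2 + \frac{1}{8}\right)^{2} - 29 = - 16 \left(\frac{17}{8}\right)^{2} - 29 = \left(-16\right) \frac{289}{64} - 29 = - \frac{289}{4} - 29 = - \frac{405}{4}$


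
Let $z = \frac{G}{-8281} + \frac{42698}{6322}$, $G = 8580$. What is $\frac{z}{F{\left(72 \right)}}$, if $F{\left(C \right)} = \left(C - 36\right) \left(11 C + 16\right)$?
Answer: $\frac{11513053}{58570346016} \approx 0.00019657$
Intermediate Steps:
$F{\left(C \right)} = \left(-36 + C\right) \left(16 + 11 C\right)$
$z = \frac{11513053}{2013557}$ ($z = \frac{8580}{-8281} + \frac{42698}{6322} = 8580 \left(- \frac{1}{8281}\right) + 42698 \cdot \frac{1}{6322} = - \frac{660}{637} + \frac{21349}{3161} = \frac{11513053}{2013557} \approx 5.7178$)
$\frac{z}{F{\left(72 \right)}} = \frac{11513053}{2013557 \left(-576 - 27360 + 11 \cdot 72^{2}\right)} = \frac{11513053}{2013557 \left(-576 - 27360 + 11 \cdot 5184\right)} = \frac{11513053}{2013557 \left(-576 - 27360 + 57024\right)} = \frac{11513053}{2013557 \cdot 29088} = \frac{11513053}{2013557} \cdot \frac{1}{29088} = \frac{11513053}{58570346016}$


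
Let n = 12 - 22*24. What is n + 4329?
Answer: 3813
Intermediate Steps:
n = -516 (n = 12 - 528 = -516)
n + 4329 = -516 + 4329 = 3813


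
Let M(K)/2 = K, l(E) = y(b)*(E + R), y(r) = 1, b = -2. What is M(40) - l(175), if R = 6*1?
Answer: -101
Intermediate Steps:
R = 6
l(E) = 6 + E (l(E) = 1*(E + 6) = 1*(6 + E) = 6 + E)
M(K) = 2*K
M(40) - l(175) = 2*40 - (6 + 175) = 80 - 1*181 = 80 - 181 = -101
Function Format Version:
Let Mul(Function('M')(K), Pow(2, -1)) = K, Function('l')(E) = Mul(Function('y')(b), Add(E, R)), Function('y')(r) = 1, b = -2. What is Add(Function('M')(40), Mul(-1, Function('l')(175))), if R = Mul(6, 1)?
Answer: -101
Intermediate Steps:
R = 6
Function('l')(E) = Add(6, E) (Function('l')(E) = Mul(1, Add(E, 6)) = Mul(1, Add(6, E)) = Add(6, E))
Function('M')(K) = Mul(2, K)
Add(Function('M')(40), Mul(-1, Function('l')(175))) = Add(Mul(2, 40), Mul(-1, Add(6, 175))) = Add(80, Mul(-1, 181)) = Add(80, -181) = -101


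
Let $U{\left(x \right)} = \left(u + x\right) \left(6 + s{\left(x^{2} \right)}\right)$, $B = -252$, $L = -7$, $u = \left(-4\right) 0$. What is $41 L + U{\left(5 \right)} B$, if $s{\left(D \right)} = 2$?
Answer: $-10367$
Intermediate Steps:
$u = 0$
$U{\left(x \right)} = 8 x$ ($U{\left(x \right)} = \left(0 + x\right) \left(6 + 2\right) = x 8 = 8 x$)
$41 L + U{\left(5 \right)} B = 41 \left(-7\right) + 8 \cdot 5 \left(-252\right) = -287 + 40 \left(-252\right) = -287 - 10080 = -10367$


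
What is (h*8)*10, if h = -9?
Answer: -720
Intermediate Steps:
(h*8)*10 = -9*8*10 = -72*10 = -720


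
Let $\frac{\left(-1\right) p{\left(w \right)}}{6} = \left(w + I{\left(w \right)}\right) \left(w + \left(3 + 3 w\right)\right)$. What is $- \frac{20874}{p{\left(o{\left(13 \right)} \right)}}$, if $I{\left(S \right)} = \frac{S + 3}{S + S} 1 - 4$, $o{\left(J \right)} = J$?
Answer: $\frac{45227}{6875} \approx 6.5785$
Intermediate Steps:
$I{\left(S \right)} = -4 + \frac{3 + S}{2 S}$ ($I{\left(S \right)} = \frac{3 + S}{2 S} 1 - 4 = \frac{3 + S}{2 S} - 4 = -4 + \frac{3 + S}{2 S}$)
$p{\left(w \right)} = - 6 \left(3 + 4 w\right) \left(w + \frac{3 - 7 w}{2 w}\right)$ ($p{\left(w \right)} = - 6 \left(w + \frac{3 - 7 w}{2 w}\right) \left(w + \left(3 + 3 w\right)\right) = - 6 \left(w + \frac{3 - 7 w}{2 w}\right) \left(3 + 4 w\right) = - 6 \left(3 + 4 w\right) \left(w + \frac{3 - 7 w}{2 w}\right)$)
$- \frac{20874}{p{\left(o{\left(13 \right)} \right)}} = - \frac{20874}{27 - \frac{27}{13} - 24 \cdot 13^{2} + 66 \cdot 13} = - \frac{20874}{27 - \frac{27}{13} - 4056 + 858} = - \frac{20874}{- \frac{41250}{13}} = \left(-20874\right) \left(- \frac{13}{41250}\right) = \frac{45227}{6875}$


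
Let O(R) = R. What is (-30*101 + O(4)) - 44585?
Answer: -47611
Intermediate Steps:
(-30*101 + O(4)) - 44585 = (-30*101 + 4) - 44585 = (-3030 + 4) - 44585 = -3026 - 44585 = -47611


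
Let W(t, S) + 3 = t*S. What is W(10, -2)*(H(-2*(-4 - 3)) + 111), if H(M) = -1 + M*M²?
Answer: -65642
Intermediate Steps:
W(t, S) = -3 + S*t (W(t, S) = -3 + t*S = -3 + S*t)
H(M) = -1 + M³
W(10, -2)*(H(-2*(-4 - 3)) + 111) = (-3 - 2*10)*((-1 + (-2*(-4 - 3))³) + 111) = (-3 - 20)*((-1 + (-2*(-7))³) + 111) = -23*((-1 + 14³) + 111) = -23*((-1 + 2744) + 111) = -23*(2743 + 111) = -23*2854 = -65642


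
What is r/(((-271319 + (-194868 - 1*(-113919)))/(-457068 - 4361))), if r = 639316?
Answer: 73749735641/88067 ≈ 8.3743e+5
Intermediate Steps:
r/(((-271319 + (-194868 - 1*(-113919)))/(-457068 - 4361))) = 639316/(((-271319 + (-194868 - 1*(-113919)))/(-457068 - 4361))) = 639316/(((-271319 + (-194868 + 113919))/(-461429))) = 639316/(((-271319 - 80949)*(-1/461429))) = 639316/((-352268*(-1/461429))) = 639316/(352268/461429) = 639316*(461429/352268) = 73749735641/88067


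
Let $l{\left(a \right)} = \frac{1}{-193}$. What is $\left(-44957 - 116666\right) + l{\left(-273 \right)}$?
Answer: $- \frac{31193240}{193} \approx -1.6162 \cdot 10^{5}$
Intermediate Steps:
$l{\left(a \right)} = - \frac{1}{193}$
$\left(-44957 - 116666\right) + l{\left(-273 \right)} = \left(-44957 - 116666\right) - \frac{1}{193} = -161623 - \frac{1}{193} = - \frac{31193240}{193}$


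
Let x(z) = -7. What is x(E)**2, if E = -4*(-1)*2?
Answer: 49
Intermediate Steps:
E = 8 (E = 4*2 = 8)
x(E)**2 = (-7)**2 = 49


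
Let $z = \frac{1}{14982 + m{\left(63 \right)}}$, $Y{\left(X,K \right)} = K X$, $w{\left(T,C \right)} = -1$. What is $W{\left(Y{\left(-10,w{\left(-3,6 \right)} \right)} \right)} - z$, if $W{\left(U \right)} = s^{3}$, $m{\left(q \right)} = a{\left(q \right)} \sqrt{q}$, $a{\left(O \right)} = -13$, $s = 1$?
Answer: $\frac{74811565}{74816559} - \frac{13 \sqrt{7}}{74816559} \approx 0.99993$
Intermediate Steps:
$m{\left(q \right)} = - 13 \sqrt{q}$
$z = \frac{1}{14982 - 39 \sqrt{7}}$ ($z = \frac{1}{14982 - 13 \sqrt{63}} = \frac{1}{14982 - 13 \cdot 3 \sqrt{7}} = \frac{1}{14982 - 39 \sqrt{7}} \approx 6.721 \cdot 10^{-5}$)
$W{\left(U \right)} = 1$ ($W{\left(U \right)} = 1^{3} = 1$)
$W{\left(Y{\left(-10,w{\left(-3,6 \right)} \right)} \right)} - z = 1 - \left(\frac{4994}{74816559} + \frac{13 \sqrt{7}}{74816559}\right) = \frac{74811565}{74816559} - \frac{13 \sqrt{7}}{74816559}$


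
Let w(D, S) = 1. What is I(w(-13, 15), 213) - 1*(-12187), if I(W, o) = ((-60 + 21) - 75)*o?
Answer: -12095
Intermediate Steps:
I(W, o) = -114*o (I(W, o) = (-39 - 75)*o = -114*o)
I(w(-13, 15), 213) - 1*(-12187) = -114*213 - 1*(-12187) = -24282 + 12187 = -12095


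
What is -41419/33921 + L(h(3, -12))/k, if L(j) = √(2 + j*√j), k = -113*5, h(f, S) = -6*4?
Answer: -41419/33921 - √(2 - 48*I*√6)/565 ≈ -1.2347 + 0.013456*I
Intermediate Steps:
h(f, S) = -24
k = -565
L(j) = √(2 + j^(3/2))
-41419/33921 + L(h(3, -12))/k = -41419/33921 + √(2 + (-24)^(3/2))/(-565) = -41419*1/33921 + √(2 - 48*I*√6)*(-1/565) = -41419/33921 - √(2 - 48*I*√6)/565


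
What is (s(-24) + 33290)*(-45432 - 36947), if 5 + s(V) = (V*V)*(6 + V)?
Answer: -1887879543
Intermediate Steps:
s(V) = -5 + V²*(6 + V) (s(V) = -5 + (V*V)*(6 + V) = -5 + V²*(6 + V))
(s(-24) + 33290)*(-45432 - 36947) = ((-5 + (-24)³ + 6*(-24)²) + 33290)*(-45432 - 36947) = ((-5 - 13824 + 6*576) + 33290)*(-82379) = ((-5 - 13824 + 3456) + 33290)*(-82379) = (-10373 + 33290)*(-82379) = 22917*(-82379) = -1887879543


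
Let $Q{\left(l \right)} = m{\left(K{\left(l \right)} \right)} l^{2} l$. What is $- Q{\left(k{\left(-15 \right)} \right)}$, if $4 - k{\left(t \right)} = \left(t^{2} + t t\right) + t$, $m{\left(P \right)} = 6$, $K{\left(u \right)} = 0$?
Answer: $480377946$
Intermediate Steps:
$k{\left(t \right)} = 4 - t - 2 t^{2}$ ($k{\left(t \right)} = 4 - \left(\left(t^{2} + t t\right) + t\right) = 4 - \left(\left(t^{2} + t^{2}\right) + t\right) = 4 - \left(2 t^{2} + t\right) = 4 - \left(t + 2 t^{2}\right) = 4 - t - 2 t^{2}$)
$Q{\left(l \right)} = 6 l^{3}$ ($Q{\left(l \right)} = 6 l^{2} l = 6 l^{3}$)
$- Q{\left(k{\left(-15 \right)} \right)} = - 6 \left(4 - -15 - 2 \left(-15\right)^{2}\right)^{3} = - 6 \left(4 + 15 - 450\right)^{3} = - 6 \left(-431\right)^{3} = - 6 \left(-80062991\right) = \left(-1\right) \left(-480377946\right) = 480377946$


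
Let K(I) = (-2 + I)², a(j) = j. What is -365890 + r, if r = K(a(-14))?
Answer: -365634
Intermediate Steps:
r = 256 (r = (-2 - 14)² = (-16)² = 256)
-365890 + r = -365890 + 256 = -365634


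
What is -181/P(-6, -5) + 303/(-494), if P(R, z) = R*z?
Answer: -24626/3705 ≈ -6.6467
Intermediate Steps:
-181/P(-6, -5) + 303/(-494) = -181/((-6*(-5))) + 303/(-494) = -181/30 + 303*(-1/494) = -181*1/30 - 303/494 = -181/30 - 303/494 = -24626/3705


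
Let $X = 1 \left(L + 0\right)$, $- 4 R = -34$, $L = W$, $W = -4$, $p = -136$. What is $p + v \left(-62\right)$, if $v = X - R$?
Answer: $639$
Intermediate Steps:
$L = -4$
$R = \frac{17}{2}$ ($R = \left(- \frac{1}{4}\right) \left(-34\right) = \frac{17}{2} \approx 8.5$)
$X = -4$ ($X = 1 \left(-4 + 0\right) = 1 \left(-4\right) = -4$)
$v = - \frac{25}{2}$ ($v = -4 - \frac{17}{2} = - \frac{25}{2} \approx -12.5$)
$p + v \left(-62\right) = -136 - -775 = -136 + 775 = 639$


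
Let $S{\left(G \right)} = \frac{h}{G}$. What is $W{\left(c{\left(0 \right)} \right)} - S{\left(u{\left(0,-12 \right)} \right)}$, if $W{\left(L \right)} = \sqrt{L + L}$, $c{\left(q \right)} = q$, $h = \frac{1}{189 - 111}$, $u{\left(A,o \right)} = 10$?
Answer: $- \frac{1}{780} \approx -0.0012821$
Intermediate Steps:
$h = \frac{1}{78} \approx 0.012821$
$W{\left(L \right)} = \sqrt{2} \sqrt{L}$ ($W{\left(L \right)} = \sqrt{2 L} = \sqrt{2} \sqrt{L}$)
$S{\left(G \right)} = \frac{1}{78 G}$
$W{\left(c{\left(0 \right)} \right)} - S{\left(u{\left(0,-12 \right)} \right)} = \sqrt{2} \sqrt{0} - \frac{1}{78 \cdot 10} = \sqrt{2} \cdot 0 - \frac{1}{78} \cdot \frac{1}{10} = 0 - \frac{1}{780} = - \frac{1}{780}$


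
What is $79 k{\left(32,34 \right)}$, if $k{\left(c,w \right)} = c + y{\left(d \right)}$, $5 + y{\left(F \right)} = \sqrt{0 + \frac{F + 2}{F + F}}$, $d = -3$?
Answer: $2133 + \frac{79 \sqrt{6}}{6} \approx 2165.3$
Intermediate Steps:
$y{\left(F \right)} = -5 + \frac{\sqrt{2} \sqrt{\frac{2 + F}{F}}}{2}$ ($y{\left(F \right)} = -5 + \sqrt{0 + \frac{F + 2}{F + F}} = -5 + \sqrt{0 + \frac{2 + F}{2 F}} = -5 + \sqrt{\frac{2 + F}{2 F}} = -5 + \frac{\sqrt{2} \sqrt{\frac{2 + F}{F}}}{2}$)
$k{\left(c,w \right)} = -5 + c + \frac{\sqrt{6}}{6}$ ($k{\left(c,w \right)} = c - \left(5 - \frac{\sqrt{2} \sqrt{\frac{2 - 3}{-3}}}{2}\right) = c - \left(5 - \frac{\sqrt{2} \sqrt{\left(- \frac{1}{3}\right) \left(-1\right)}}{2}\right) = c - \left(5 - \frac{\sqrt{2}}{2 \sqrt{3}}\right) = c - \left(5 - \frac{\sqrt{2} \frac{\sqrt{3}}{3}}{2}\right) = c - \left(5 - \frac{\sqrt{6}}{6}\right) = -5 + c + \frac{\sqrt{6}}{6}$)
$79 k{\left(32,34 \right)} = 79 \left(-5 + 32 + \frac{\sqrt{6}}{6}\right) = 79 \left(27 + \frac{\sqrt{6}}{6}\right) = 2133 + \frac{79 \sqrt{6}}{6}$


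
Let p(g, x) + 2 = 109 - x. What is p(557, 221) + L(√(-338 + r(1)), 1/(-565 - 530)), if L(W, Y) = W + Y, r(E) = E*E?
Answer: -124831/1095 + I*√337 ≈ -114.0 + 18.358*I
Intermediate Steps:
p(g, x) = 107 - x (p(g, x) = -2 + (109 - x) = 107 - x)
r(E) = E²
p(557, 221) + L(√(-338 + r(1)), 1/(-565 - 530)) = (107 - 1*221) + (√(-338 + 1²) + 1/(-565 - 530)) = (107 - 221) + (√(-338 + 1) + 1/(-1095)) = -114 + (√(-337) - 1/1095) = -114 + (I*√337 - 1/1095) = -114 + (-1/1095 + I*√337) = -124831/1095 + I*√337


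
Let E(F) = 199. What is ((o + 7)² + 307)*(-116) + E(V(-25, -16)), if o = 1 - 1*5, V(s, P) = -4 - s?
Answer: -36457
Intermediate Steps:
o = -4 (o = 1 - 5 = -4)
((o + 7)² + 307)*(-116) + E(V(-25, -16)) = ((-4 + 7)² + 307)*(-116) + 199 = (3² + 307)*(-116) + 199 = (9 + 307)*(-116) + 199 = 316*(-116) + 199 = -36656 + 199 = -36457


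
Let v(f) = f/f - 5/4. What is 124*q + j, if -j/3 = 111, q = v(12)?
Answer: -364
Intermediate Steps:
v(f) = -¼ (v(f) = 1 - 5*¼ = 1 - 5/4 = -¼)
q = -¼ ≈ -0.25000
j = -333 (j = -3*111 = -333)
124*q + j = 124*(-¼) - 333 = -31 - 333 = -364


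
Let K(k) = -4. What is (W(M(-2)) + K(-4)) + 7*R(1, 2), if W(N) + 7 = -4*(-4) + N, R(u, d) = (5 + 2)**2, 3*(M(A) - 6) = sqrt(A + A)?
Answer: 354 + 2*I/3 ≈ 354.0 + 0.66667*I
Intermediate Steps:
M(A) = 6 + sqrt(2)*sqrt(A)/3 (M(A) = 6 + sqrt(A + A)/3 = 6 + sqrt(2*A)/3 = 6 + (sqrt(2)*sqrt(A))/3 = 6 + sqrt(2)*sqrt(A)/3)
R(u, d) = 49 (R(u, d) = 7**2 = 49)
W(N) = 9 + N (W(N) = -7 + (-4*(-4) + N) = -7 + (16 + N) = 9 + N)
(W(M(-2)) + K(-4)) + 7*R(1, 2) = ((9 + (6 + sqrt(2)*sqrt(-2)/3)) - 4) + 7*49 = ((9 + (6 + sqrt(2)*(I*sqrt(2))/3)) - 4) + 343 = ((9 + (6 + 2*I/3)) - 4) + 343 = ((15 + 2*I/3) - 4) + 343 = (11 + 2*I/3) + 343 = 354 + 2*I/3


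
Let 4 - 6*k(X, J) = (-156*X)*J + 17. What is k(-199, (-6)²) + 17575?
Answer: -1012147/6 ≈ -1.6869e+5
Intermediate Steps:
k(X, J) = -13/6 + 26*J*X (k(X, J) = ⅔ - ((-156*X)*J + 17)/6 = ⅔ - (-156*J*X + 17)/6 = ⅔ - (17 - 156*J*X)/6 = ⅔ + (-17/6 + 26*J*X) = -13/6 + 26*J*X)
k(-199, (-6)²) + 17575 = (-13/6 + 26*(-6)²*(-199)) + 17575 = (-13/6 + 26*36*(-199)) + 17575 = (-13/6 - 186264) + 17575 = -1117597/6 + 17575 = -1012147/6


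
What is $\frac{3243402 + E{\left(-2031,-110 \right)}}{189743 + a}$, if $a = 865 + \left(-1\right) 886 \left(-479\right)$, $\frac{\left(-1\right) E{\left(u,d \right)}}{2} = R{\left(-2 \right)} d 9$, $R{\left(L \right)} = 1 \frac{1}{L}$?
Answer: $\frac{1621206}{307501} \approx 5.2722$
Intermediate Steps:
$R{\left(L \right)} = \frac{1}{L}$
$E{\left(u,d \right)} = 9 d$ ($E{\left(u,d \right)} = - 2 \frac{d}{-2} \cdot 9 = - 2 - \frac{d}{2} \cdot 9 = - 2 \left(- \frac{9 d}{2}\right) = 9 d$)
$a = 425259$ ($a = 865 - -424394 = 865 + 424394 = 425259$)
$\frac{3243402 + E{\left(-2031,-110 \right)}}{189743 + a} = \frac{3243402 + 9 \left(-110\right)}{189743 + 425259} = \frac{3243402 - 990}{615002} = 3242412 \cdot \frac{1}{615002} = \frac{1621206}{307501}$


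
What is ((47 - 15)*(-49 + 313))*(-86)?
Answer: -726528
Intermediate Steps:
((47 - 15)*(-49 + 313))*(-86) = (32*264)*(-86) = 8448*(-86) = -726528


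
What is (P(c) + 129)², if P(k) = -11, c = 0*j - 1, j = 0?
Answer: 13924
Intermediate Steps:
c = -1 (c = 0*0 - 1 = 0 - 1 = -1)
(P(c) + 129)² = (-11 + 129)² = 118² = 13924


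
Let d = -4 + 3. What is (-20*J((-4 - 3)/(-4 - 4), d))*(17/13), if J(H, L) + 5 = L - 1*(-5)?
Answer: 340/13 ≈ 26.154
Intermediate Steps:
d = -1
J(H, L) = L (J(H, L) = -5 + (L - 1*(-5)) = -5 + (L + 5) = -5 + (5 + L) = L)
(-20*J((-4 - 3)/(-4 - 4), d))*(17/13) = (-20*(-1))*(17/13) = 20*(17*(1/13)) = 20*(17/13) = 340/13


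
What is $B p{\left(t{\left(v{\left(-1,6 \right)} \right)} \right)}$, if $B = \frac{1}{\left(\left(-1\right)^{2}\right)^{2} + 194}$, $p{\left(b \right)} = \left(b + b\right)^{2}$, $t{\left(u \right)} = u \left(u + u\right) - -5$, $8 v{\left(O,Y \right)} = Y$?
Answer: $\frac{2401}{3120} \approx 0.76955$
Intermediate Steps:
$v{\left(O,Y \right)} = \frac{Y}{8}$
$t{\left(u \right)} = 5 + 2 u^{2}$ ($t{\left(u \right)} = u 2 u + 5 = 2 u^{2} + 5 = 5 + 2 u^{2}$)
$p{\left(b \right)} = 4 b^{2}$ ($p{\left(b \right)} = \left(2 b\right)^{2} = 4 b^{2}$)
$B = \frac{1}{195}$ ($B = \frac{1}{1^{2} + 194} = \frac{1}{1 + 194} = \frac{1}{195} \approx 0.0051282$)
$B p{\left(t{\left(v{\left(-1,6 \right)} \right)} \right)} = \frac{4 \left(5 + 2 \left(\frac{1}{8} \cdot 6\right)^{2}\right)^{2}}{195} = \frac{4 \left(5 + 2 \left(\frac{3}{4}\right)^{2}\right)^{2}}{195} = \frac{4 \left(5 + 2 \cdot \frac{9}{16}\right)^{2}}{195} = \frac{4 \left(5 + \frac{9}{8}\right)^{2}}{195} = \frac{4 \left(\frac{49}{8}\right)^{2}}{195} = \frac{4 \cdot \frac{2401}{64}}{195} = \frac{1}{195} \cdot \frac{2401}{16} = \frac{2401}{3120}$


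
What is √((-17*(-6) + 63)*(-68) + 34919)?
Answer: √23699 ≈ 153.94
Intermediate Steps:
√((-17*(-6) + 63)*(-68) + 34919) = √((102 + 63)*(-68) + 34919) = √(165*(-68) + 34919) = √(-11220 + 34919) = √23699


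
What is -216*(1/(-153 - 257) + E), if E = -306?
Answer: 13549788/205 ≈ 66097.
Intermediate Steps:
-216*(1/(-153 - 257) + E) = -216*(1/(-153 - 257) - 306) = -216*(1/(-410) - 306) = -216*(-1/410 - 306) = -216*(-125461/410) = 13549788/205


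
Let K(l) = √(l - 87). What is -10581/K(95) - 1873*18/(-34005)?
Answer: 11238/11335 - 10581*√2/4 ≈ -3740.0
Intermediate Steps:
K(l) = √(-87 + l)
-10581/K(95) - 1873*18/(-34005) = -10581/√(-87 + 95) - 1873*18/(-34005) = -10581*√2/4 - 33714*(-1/34005) = -10581*√2/4 + 11238/11335 = 11238/11335 - 10581*√2/4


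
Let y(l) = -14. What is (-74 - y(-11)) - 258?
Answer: -318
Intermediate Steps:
(-74 - y(-11)) - 258 = (-74 - 1*(-14)) - 258 = (-74 + 14) - 258 = -60 - 258 = -318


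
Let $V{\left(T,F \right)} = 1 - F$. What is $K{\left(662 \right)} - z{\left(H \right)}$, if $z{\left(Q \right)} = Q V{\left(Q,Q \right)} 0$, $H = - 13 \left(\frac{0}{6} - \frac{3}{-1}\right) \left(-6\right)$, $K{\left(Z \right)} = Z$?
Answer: $662$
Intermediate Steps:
$H = 234$ ($H = - 13 \left(0 \cdot \frac{1}{6} - -3\right) \left(-6\right) = - 13 \left(0 + 3\right) \left(-6\right) = \left(-13\right) 3 \left(-6\right) = \left(-39\right) \left(-6\right) = 234$)
$z{\left(Q \right)} = 0$ ($z{\left(Q \right)} = Q \left(1 - Q\right) 0 = 0$)
$K{\left(662 \right)} - z{\left(H \right)} = 662 - 0 = 662 + 0 = 662$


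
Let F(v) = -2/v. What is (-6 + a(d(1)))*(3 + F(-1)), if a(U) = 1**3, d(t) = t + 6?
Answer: -25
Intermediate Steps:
d(t) = 6 + t
a(U) = 1
(-6 + a(d(1)))*(3 + F(-1)) = (-6 + 1)*(3 - 2/(-1)) = -5*(3 - 2*(-1)) = -5*(3 + 2) = -5*5 = -25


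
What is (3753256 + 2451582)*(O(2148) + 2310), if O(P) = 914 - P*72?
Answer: -939611028016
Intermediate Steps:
O(P) = 914 - 72*P
(3753256 + 2451582)*(O(2148) + 2310) = (3753256 + 2451582)*((914 - 72*2148) + 2310) = 6204838*((914 - 154656) + 2310) = 6204838*(-153742 + 2310) = 6204838*(-151432) = -939611028016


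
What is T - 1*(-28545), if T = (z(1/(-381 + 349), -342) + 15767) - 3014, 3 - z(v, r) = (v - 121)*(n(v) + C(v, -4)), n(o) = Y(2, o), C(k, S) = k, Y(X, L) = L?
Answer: 21142239/512 ≈ 41293.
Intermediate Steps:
n(o) = o
z(v, r) = 3 - 2*v*(-121 + v) (z(v, r) = 3 - (v - 121)*(v + v) = 3 - (-121 + v)*2*v = 3 - 2*v*(-121 + v))
T = 6527199/512 (T = ((3 - 2/(-381 + 349)² + 242/(-381 + 349)) + 15767) - 3014 = ((3 - 2*(1/(-32))² + 242/(-32)) + 15767) - 3014 = ((3 - 2*(-1/32)² + 242*(-1/32)) + 15767) - 3014 = ((3 - 2*1/1024 - 121/16) + 15767) - 3014 = ((3 - 1/512 - 121/16) + 15767) - 3014 = (-2337/512 + 15767) - 3014 = 8070367/512 - 3014 = 6527199/512 ≈ 12748.)
T - 1*(-28545) = 6527199/512 - 1*(-28545) = 6527199/512 + 28545 = 21142239/512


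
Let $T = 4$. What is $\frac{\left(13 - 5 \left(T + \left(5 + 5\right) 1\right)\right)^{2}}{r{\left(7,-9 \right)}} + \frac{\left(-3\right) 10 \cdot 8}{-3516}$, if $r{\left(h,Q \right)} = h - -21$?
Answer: $\frac{952517}{8204} \approx 116.1$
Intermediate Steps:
$r{\left(h,Q \right)} = 21 + h$ ($r{\left(h,Q \right)} = h + 21 = 21 + h$)
$\frac{\left(13 - 5 \left(T + \left(5 + 5\right) 1\right)\right)^{2}}{r{\left(7,-9 \right)}} + \frac{\left(-3\right) 10 \cdot 8}{-3516} = \frac{\left(13 - 5 \left(4 + \left(5 + 5\right) 1\right)\right)^{2}}{21 + 7} + \frac{\left(-3\right) 10 \cdot 8}{-3516} = \frac{\left(13 - 5 \left(4 + 10 \cdot 1\right)\right)^{2}}{28} + \left(-30\right) 8 \left(- \frac{1}{3516}\right) = \left(13 - 5 \left(4 + 10\right)\right)^{2} \cdot \frac{1}{28} - - \frac{20}{293} = \left(13 - 70\right)^{2} \cdot \frac{1}{28} + \frac{20}{293} = \left(-57\right)^{2} \cdot \frac{1}{28} + \frac{20}{293} = 3249 \cdot \frac{1}{28} + \frac{20}{293} = \frac{3249}{28} + \frac{20}{293} = \frac{952517}{8204}$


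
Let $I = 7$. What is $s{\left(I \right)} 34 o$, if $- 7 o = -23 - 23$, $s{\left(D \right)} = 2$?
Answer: $\frac{3128}{7} \approx 446.86$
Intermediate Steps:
$o = \frac{46}{7}$ ($o = - \frac{-23 - 23}{7} = \left(- \frac{1}{7}\right) \left(-46\right) = \frac{46}{7} \approx 6.5714$)
$s{\left(I \right)} 34 o = 2 \cdot 34 \cdot \frac{46}{7} = 68 \cdot \frac{46}{7} = \frac{3128}{7}$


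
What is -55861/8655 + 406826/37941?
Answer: 467218943/109459785 ≈ 4.2684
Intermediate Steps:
-55861/8655 + 406826/37941 = 467218943/109459785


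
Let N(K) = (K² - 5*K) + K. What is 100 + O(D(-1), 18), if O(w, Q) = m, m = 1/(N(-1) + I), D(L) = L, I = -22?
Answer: 1699/17 ≈ 99.941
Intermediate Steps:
N(K) = K² - 4*K
m = -1/17 (m = 1/(-(-4 - 1) - 22) = 1/(-1*(-5) - 22) = 1/(5 - 22) = 1/(-17) = -1/17 ≈ -0.058824)
O(w, Q) = -1/17
100 + O(D(-1), 18) = 100 - 1/17 = 1699/17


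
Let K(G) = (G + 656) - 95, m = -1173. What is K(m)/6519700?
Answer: -153/1629925 ≈ -9.3869e-5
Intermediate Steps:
K(G) = 561 + G (K(G) = (656 + G) - 95 = 561 + G)
K(m)/6519700 = (561 - 1173)/6519700 = -612*1/6519700 = -153/1629925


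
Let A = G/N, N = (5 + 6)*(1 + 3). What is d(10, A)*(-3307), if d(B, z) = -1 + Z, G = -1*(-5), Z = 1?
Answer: 0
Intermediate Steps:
N = 44 (N = 11*4 = 44)
G = 5
A = 5/44 ≈ 0.11364
d(B, z) = 0 (d(B, z) = -1 + 1 = 0)
d(10, A)*(-3307) = 0*(-3307) = 0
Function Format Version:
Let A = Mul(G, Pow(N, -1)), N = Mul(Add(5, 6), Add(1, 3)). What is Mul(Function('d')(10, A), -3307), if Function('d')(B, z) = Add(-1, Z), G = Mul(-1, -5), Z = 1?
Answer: 0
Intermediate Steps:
N = 44 (N = Mul(11, 4) = 44)
G = 5
A = Rational(5, 44) (A = Mul(5, Pow(44, -1)) = Mul(5, Rational(1, 44)) = Rational(5, 44) ≈ 0.11364)
Function('d')(B, z) = 0 (Function('d')(B, z) = Add(-1, 1) = 0)
Mul(Function('d')(10, A), -3307) = Mul(0, -3307) = 0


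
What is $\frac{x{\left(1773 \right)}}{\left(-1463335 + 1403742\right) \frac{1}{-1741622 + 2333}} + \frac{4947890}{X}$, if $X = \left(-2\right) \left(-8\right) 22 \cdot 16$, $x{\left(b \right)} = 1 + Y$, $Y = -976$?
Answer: $- \frac{4627962074015}{167813888} \approx -27578.0$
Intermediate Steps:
$x{\left(b \right)} = -975$ ($x{\left(b \right)} = 1 - 976 = -975$)
$X = 5632$ ($X = 16 \cdot 22 \cdot 16 = 352 \cdot 16 = 5632$)
$\frac{x{\left(1773 \right)}}{\left(-1463335 + 1403742\right) \frac{1}{-1741622 + 2333}} + \frac{4947890}{X} = - \frac{975}{\left(-1463335 + 1403742\right) \frac{1}{-1741622 + 2333}} + \frac{4947890}{5632} = - \frac{975}{\left(-59593\right) \frac{1}{-1739289}} + 4947890 \cdot \frac{1}{5632} = - \frac{975}{\left(-59593\right) \left(- \frac{1}{1739289}\right)} + \frac{2473945}{2816} = - \frac{975}{\frac{59593}{1739289}} + \frac{2473945}{2816} = \left(-975\right) \frac{1739289}{59593} + \frac{2473945}{2816} = - \frac{1695806775}{59593} + \frac{2473945}{2816} = - \frac{4627962074015}{167813888}$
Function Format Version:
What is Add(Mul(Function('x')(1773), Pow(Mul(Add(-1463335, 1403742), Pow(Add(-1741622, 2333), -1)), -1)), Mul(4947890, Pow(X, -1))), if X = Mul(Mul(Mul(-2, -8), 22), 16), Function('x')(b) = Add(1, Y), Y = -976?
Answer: Rational(-4627962074015, 167813888) ≈ -27578.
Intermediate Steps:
Function('x')(b) = -975 (Function('x')(b) = Add(1, -976) = -975)
X = 5632 (X = Mul(Mul(16, 22), 16) = Mul(352, 16) = 5632)
Add(Mul(Function('x')(1773), Pow(Mul(Add(-1463335, 1403742), Pow(Add(-1741622, 2333), -1)), -1)), Mul(4947890, Pow(X, -1))) = Add(Mul(-975, Pow(Mul(Add(-1463335, 1403742), Pow(Add(-1741622, 2333), -1)), -1)), Mul(4947890, Pow(5632, -1))) = Add(Mul(-975, Pow(Mul(-59593, Pow(-1739289, -1)), -1)), Mul(4947890, Rational(1, 5632))) = Add(Mul(-975, Pow(Mul(-59593, Rational(-1, 1739289)), -1)), Rational(2473945, 2816)) = Add(Mul(-975, Pow(Rational(59593, 1739289), -1)), Rational(2473945, 2816)) = Add(Mul(-975, Rational(1739289, 59593)), Rational(2473945, 2816)) = Add(Rational(-1695806775, 59593), Rational(2473945, 2816)) = Rational(-4627962074015, 167813888)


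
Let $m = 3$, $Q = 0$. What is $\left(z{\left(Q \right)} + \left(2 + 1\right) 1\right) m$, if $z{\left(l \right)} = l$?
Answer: $9$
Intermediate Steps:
$\left(z{\left(Q \right)} + \left(2 + 1\right) 1\right) m = \left(0 + \left(2 + 1\right) 1\right) 3 = \left(0 + 3 \cdot 1\right) 3 = \left(0 + 3\right) 3 = 3 \cdot 3 = 9$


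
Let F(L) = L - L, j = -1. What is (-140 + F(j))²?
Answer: 19600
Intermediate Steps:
F(L) = 0
(-140 + F(j))² = (-140 + 0)² = (-140)² = 19600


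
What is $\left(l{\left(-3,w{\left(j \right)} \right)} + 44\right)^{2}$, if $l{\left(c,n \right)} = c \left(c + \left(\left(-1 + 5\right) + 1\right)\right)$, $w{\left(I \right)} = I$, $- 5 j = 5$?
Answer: $1444$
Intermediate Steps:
$j = -1$ ($j = \left(- \frac{1}{5}\right) 5 = -1$)
$l{\left(c,n \right)} = c \left(5 + c\right)$ ($l{\left(c,n \right)} = c \left(c + \left(4 + 1\right)\right) = c \left(c + 5\right) = c \left(5 + c\right)$)
$\left(l{\left(-3,w{\left(j \right)} \right)} + 44\right)^{2} = \left(- 3 \left(5 - 3\right) + 44\right)^{2} = \left(\left(-3\right) 2 + 44\right)^{2} = \left(-6 + 44\right)^{2} = 38^{2} = 1444$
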